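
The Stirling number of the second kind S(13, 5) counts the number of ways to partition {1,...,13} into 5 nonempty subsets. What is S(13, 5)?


Using the explicit formula S(n,k) = (1/k!) sum_{j=0}^{k} (-1)^(k-j) C(k,j) j^n:
S(13, 5) = 7508501
Equivalently, S(n,k) is n! times the coefficient of x^n in the EGF (e^x - 1)^k / k!.

7508501


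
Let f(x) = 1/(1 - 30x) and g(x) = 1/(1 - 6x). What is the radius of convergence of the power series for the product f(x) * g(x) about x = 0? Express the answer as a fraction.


The radius of 1/(1 - 30x) is 1/30 (nearest singularity at x = 1/30), and the radius of 1/(1 - 6x) is 1/6.
The product f(x)*g(x) = 1/((1 - 30x)(1 - 6x)) has singularities at both 1/30 and 1/6, so its radius of convergence is the distance to the nearest one:
min(1/30, 1/6) = 1/30.

1/30


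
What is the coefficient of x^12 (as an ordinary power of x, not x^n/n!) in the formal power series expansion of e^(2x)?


The exponential series is e^y = sum_{k>=0} y^k / k!. Substituting y = 2x gives
e^(2x) = sum_{k>=0} 2^k x^k / k!.
So the coefficient of x^n is a^n/n! with a = 2, n = 12:
2^12 / 12! = 4096/479001600 = 4/467775

4/467775


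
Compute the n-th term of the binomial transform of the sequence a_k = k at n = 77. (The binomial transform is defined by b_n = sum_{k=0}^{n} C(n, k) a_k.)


With a_k = k, b_n = sum_{k=0}^{n} C(n, k) k. Using k * C(n, k) = n * C(n-1, k-1) gives b_n = n * sum_{k>=1} C(n-1, k-1) = n * 2^(n-1).
For n = 77: 77 * 2^76 = 77 * 75557863725914323419136 = 5817955506895402903273472.

5817955506895402903273472


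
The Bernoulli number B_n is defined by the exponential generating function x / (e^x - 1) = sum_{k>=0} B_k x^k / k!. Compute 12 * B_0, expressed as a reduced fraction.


Bernoulli numbers can also be computed recursively via B_0 = 1 and sum_{j=0}^{m} C(m+1, j) B_j = 0 for m >= 1. Odd-index Bernoulli numbers vanish for k >= 3.
Computing B_0 = 1, so 12 * B_0 = 12 * 1 = 12.

12


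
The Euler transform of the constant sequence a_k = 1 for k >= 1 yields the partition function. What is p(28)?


The Euler transform converts the sequence a_k = 1 into the number of integer partitions.
Using the recurrence or dynamic programming:
p(28) = 3718

3718


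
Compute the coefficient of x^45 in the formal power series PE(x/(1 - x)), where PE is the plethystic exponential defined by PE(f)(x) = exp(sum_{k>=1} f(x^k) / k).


For f(x) = x/(1 - x) we have
sum_{k>=1} f(x^k) / k = sum_{k>=1} (1/k) * x^k / (1 - x^k) = sum_{k, m >= 1} x^(k m) / k,
which after exponentiating simplifies to
PE(x/(1 - x)) = prod_{k>=1} 1 / (1 - x^k).
This is the generating function for the partition function p(n), so the coefficient of x^45 is p(45).
Computing p(45) by dynamic programming over parts 1, 2, ..., 45: p(45) = 89134.

89134


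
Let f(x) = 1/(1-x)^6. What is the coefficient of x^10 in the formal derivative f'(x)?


Differentiate: d/dx [ 1/(1-x)^r ] = r / (1-x)^(r+1).
Here r = 6, so f'(x) = 6 / (1-x)^7.
The expansion of 1/(1-x)^(r+1) has coefficient of x^n equal to C(n+r, r).
So the coefficient of x^10 in f'(x) is
6 * C(16, 6) = 6 * 8008 = 48048

48048


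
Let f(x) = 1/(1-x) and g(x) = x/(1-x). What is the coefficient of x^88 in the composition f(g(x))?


First simplify the composition: f(g(x)) = 1/(1 - x/(1-x)) = (1-x)/((1-x) - x) = (1-x)/(1-2x).
Now extract the coefficient. Write (1-x)/(1-2x) = 1/(1-2x) - x/(1-2x).
The coefficient of x^n in 1/(1-2x) is 2^n, and in x/(1-2x) is 2^(n-1) (for n >= 1).
So the coefficient of x^88 is 2^88 - 2^87 = 309485009821345068724781056 - 154742504910672534362390528 = 154742504910672534362390528.

154742504910672534362390528


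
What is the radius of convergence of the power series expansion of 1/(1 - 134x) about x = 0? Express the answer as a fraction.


Expanding 1/(1 - 134x) = sum_{k>=0} 134^k x^k, the series converges when |134x| < 1, i.e., |x| < 1/134.
So the radius of convergence is 1/134 = 1/134.

1/134


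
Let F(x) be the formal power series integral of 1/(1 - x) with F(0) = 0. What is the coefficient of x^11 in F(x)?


1/(1 - x) = sum_{k>=0} x^k. Integrating termwise and using F(0) = 0 gives
F(x) = sum_{k>=0} x^(k+1) / (k+1) = sum_{m>=1} x^m / m = -ln(1 - x).
So the coefficient of x^11 is 1/11 = 1/11.

1/11


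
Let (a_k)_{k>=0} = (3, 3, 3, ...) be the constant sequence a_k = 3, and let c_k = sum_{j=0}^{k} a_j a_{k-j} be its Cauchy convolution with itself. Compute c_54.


Since a_j = 3 for all j >= 0, the convolution sum becomes
c_k = sum_{j=0}^{k} 3 * 3 = 9 * (k + 1).
Equivalently, the generating function of (a_k) is 3/(1 - x) and its square is 9/(1 - x)^2 = sum_{k>=0} 9(k + 1) x^k.
For k = 54: 9 * 55 = 495.

495


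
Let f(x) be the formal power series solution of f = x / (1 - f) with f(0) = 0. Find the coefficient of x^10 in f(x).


Apply Lagrange inversion: f = x * phi(f) with phi(t) = 1/(1 - t), so
[x^n] f = (1/n) [t^(n-1)] phi(t)^n = (1/n) [t^(n-1)] (1 - t)^(-n) = (1/n) C(2n - 2, n - 1) = C_{n-1}.
For n = 10: C_9 = C(18, 9) / 10 = 48620/10 = 4862 = 4862.

4862


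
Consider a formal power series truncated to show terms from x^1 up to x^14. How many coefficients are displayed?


From x^1 to x^14 inclusive, the count is 14 - 1 + 1 = 14.

14


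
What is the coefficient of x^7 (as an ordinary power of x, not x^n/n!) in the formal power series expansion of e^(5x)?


The exponential series is e^y = sum_{k>=0} y^k / k!. Substituting y = 5x gives
e^(5x) = sum_{k>=0} 5^k x^k / k!.
So the coefficient of x^n is a^n/n! with a = 5, n = 7:
5^7 / 7! = 78125/5040 = 15625/1008

15625/1008


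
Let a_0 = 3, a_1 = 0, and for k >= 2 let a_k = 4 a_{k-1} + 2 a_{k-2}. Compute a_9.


Iterating the recurrence forward:
a_0 = 3
a_1 = 0
a_2 = 4*0 + 2*3 = 6
a_3 = 4*6 + 2*0 = 24
a_4 = 4*24 + 2*6 = 108
a_5 = 4*108 + 2*24 = 480
a_6 = 4*480 + 2*108 = 2136
a_7 = 4*2136 + 2*480 = 9504
a_8 = 4*9504 + 2*2136 = 42288
a_9 = 4*42288 + 2*9504 = 188160
So a_9 = 188160.

188160


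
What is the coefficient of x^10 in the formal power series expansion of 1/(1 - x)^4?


The expansion 1/(1 - x)^r = sum_{k>=0} C(k + r - 1, r - 1) x^k follows from the multiset / negative-binomial theorem (or from repeated differentiation of the geometric series).
For r = 4 and k = 10:
C(13, 3) = 6227020800 / (6 * 3628800) = 286.

286


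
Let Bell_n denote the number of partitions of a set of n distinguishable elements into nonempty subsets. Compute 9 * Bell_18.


Bell_18 can be computed from the Bell triangle or from Dobinski's identity Bell_n = (1/e) * sum_{k>=0} k^n / k!.
Computing Bell_18 = 682076806159.
Then 9 * 682076806159 = 6138691255431.

6138691255431


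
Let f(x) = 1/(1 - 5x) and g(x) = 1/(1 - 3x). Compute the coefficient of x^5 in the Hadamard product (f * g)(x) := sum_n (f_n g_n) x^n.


f has coefficients f_k = 5^k and g has coefficients g_k = 3^k, so the Hadamard product has coefficient (f*g)_k = 5^k * 3^k = 15^k.
For k = 5: 15^5 = 759375.

759375


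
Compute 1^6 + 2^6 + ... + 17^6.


This power sum has a closed form given by Faulhaber's formula
sum_{k=1}^{m} k^p = (1 / (p + 1)) * sum_{j=0}^{p} C(p + 1, j) B_j m^(p + 1 - j),
but for small m direct computation is fastest:
1 + 64 + 729 + 4096 + 15625 + 46656 + 117649 + 262144 + 531441 + 1000000 + 1771561 + 2985984 + 4826809 + 7529536 + 11390625 + 16777216 + 24137569 = 71397705.

71397705


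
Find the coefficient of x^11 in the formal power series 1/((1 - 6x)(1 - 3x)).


By partial fractions or Cauchy convolution:
The coefficient equals sum_{k=0}^{11} 6^k * 3^(11-k).
= 725416965

725416965


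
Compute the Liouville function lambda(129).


The Liouville function is lambda(k) = (-1)^Omega(k), where Omega(k) counts the prime factors of k with multiplicity.
Factoring: 129 = 3 * 43, so Omega(129) = 2.
lambda(129) = (-1)^2 = 1.

1


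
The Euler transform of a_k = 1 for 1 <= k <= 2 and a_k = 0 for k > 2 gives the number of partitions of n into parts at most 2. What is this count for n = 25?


Partitions of 25 into parts at most 2:
Using generating function (1-x)^(-1)(1-x^2)^(-1),
the coefficient of x^25 = 13

13


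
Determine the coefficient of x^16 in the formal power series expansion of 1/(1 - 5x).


The geometric series identity gives 1/(1 - c x) = sum_{k>=0} c^k x^k, so the coefficient of x^k is c^k.
Here c = 5 and k = 16.
Computing: 5^16 = 152587890625

152587890625


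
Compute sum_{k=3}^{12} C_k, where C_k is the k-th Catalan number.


C_3 through C_12: 5, 14, 42, 132, 429, 1430, 4862, 16796, 58786, 208012
Sum = 5 + 14 + 42 + 132 + 429 + 1430 + 4862 + 16796 + 58786 + 208012
= 290508

290508


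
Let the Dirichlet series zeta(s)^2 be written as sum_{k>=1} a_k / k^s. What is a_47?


The Dirichlet convolution of the constant function 1 with itself gives (1 * 1)(k) = sum_{d | k} 1 = d(k), the number of positive divisors of k.
Since zeta(s) = sum_{k>=1} 1/k^s, we have zeta(s)^2 = sum_{k>=1} d(k)/k^s, so a_k = d(k).
For k = 47: the divisors are 1, 47.
Count = 2.

2


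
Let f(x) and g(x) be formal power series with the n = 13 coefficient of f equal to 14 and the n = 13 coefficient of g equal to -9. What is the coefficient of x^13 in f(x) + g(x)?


Addition of formal power series is termwise.
The coefficient of x^13 in f + g = 14 + -9
= 5

5


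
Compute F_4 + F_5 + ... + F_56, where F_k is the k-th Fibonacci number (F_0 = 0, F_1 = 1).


Use the identity sum_{k=0}^{N} F_k = F_{N+2} - 1 (which follows from F_{k+2} - F_{k+1} = F_k). Then
sum_{k=4}^{56} F_k = (F_{58} - 1) - (F_{5} - 1) = F_{58} - F_{5}.
Computing: F_{58} = 591286729879, F_{5} = 5, so
Sum = 591286729879 - 5 = 591286729874.

591286729874


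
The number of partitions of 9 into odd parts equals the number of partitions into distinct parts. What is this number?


Computing partitions of 9 into odd parts (1, 3, 5, ...):
Using the generating function prod_{k>=0} 1/(1-x^(2k+1)),
the count is 8

8


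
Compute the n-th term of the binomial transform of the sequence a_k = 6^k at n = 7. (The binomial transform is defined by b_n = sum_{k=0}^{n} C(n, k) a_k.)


With a_k = 6^k, b_n = sum_{k=0}^{n} C(n, k) 6^k = (1 + 6)^n by the binomial theorem.
For n = 7: (1 + 6)^7 = 7^7 = 823543.

823543


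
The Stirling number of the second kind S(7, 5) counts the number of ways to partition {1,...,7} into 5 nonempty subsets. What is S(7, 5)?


Using the explicit formula S(n,k) = (1/k!) sum_{j=0}^{k} (-1)^(k-j) C(k,j) j^n:
S(7, 5) = 140
Equivalently, S(n,k) is n! times the coefficient of x^n in the EGF (e^x - 1)^k / k!.

140


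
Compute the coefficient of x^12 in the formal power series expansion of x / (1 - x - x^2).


Let f(x) = sum_{k>=0} a_k x^k. Multiplying f(x) * (1 - x - x^2) = x and matching coefficients gives a_0 = 0, a_1 = 1, and a_k = a_{k-1} + a_{k-2} for k >= 2. These are the Fibonacci numbers F_k.
Iterating from F_0 = 0, F_1 = 1:
F_0=0, F_1=1, F_2=1, F_3=2, F_4=3, F_5=5, F_6=8, F_7=13, F_8=21, F_9=34, ...
F_12 = 144.

144


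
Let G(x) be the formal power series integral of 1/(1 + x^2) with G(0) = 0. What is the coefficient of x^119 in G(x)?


1/(1 + x^2) = sum_{j>=0} (-1)^j x^(2j). Integrating termwise with G(0) = 0:
G(x) = sum_{j>=0} (-1)^j x^(2j+1) / (2j+1) = arctan(x).
Only odd powers are nonzero. For x^119 write 119 = 2*59 + 1, giving
(-1)^59 / 119 = -1/119 = -1/119.

-1/119


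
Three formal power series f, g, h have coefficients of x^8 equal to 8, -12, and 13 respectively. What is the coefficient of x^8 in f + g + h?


Series addition is componentwise:
8 + -12 + 13
= 9

9


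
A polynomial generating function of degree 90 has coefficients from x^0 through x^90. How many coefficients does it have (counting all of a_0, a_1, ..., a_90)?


A polynomial of degree 90 takes the form a_0 + a_1 x + ... + a_90 x^90.
The number of coefficients is 90 + 1 = 91.

91


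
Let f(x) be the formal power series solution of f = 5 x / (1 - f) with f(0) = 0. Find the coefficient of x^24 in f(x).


Apply Lagrange inversion: f = 5 x * phi(f) with phi(t) = 1/(1 - t), so
[x^n] f = 5^n * (1/n) [t^(n-1)] phi(t)^n = 5^n * (1/n) [t^(n-1)] (1 - t)^(-n) = 5^n * (1/n) C(2n - 2, n - 1) = 5^n * C_{n-1}.
For n = 24: C_23 = C(46, 23) / 24 = 8233430727600/24 = 343059613650.
With the 5^24 = 59604644775390625 factor, the coefficient is 59604644775390625 * 343059613650 = 20447946408390998840332031250.

20447946408390998840332031250


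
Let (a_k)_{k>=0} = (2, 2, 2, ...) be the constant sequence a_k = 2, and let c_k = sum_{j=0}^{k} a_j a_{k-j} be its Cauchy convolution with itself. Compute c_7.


Since a_j = 2 for all j >= 0, the convolution sum becomes
c_k = sum_{j=0}^{k} 2 * 2 = 4 * (k + 1).
Equivalently, the generating function of (a_k) is 2/(1 - x) and its square is 4/(1 - x)^2 = sum_{k>=0} 4(k + 1) x^k.
For k = 7: 4 * 8 = 32.

32


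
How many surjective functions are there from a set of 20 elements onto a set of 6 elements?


By inclusion-exclusion on which target elements are missed, the number of surjections from an n-set onto a k-set is
surj(n, k) = sum_{j=0}^{k} (-1)^j C(k, j) (k - j)^n.
Equivalently surj(n, k) = k! * S(n, k), where S(n, k) is the Stirling number of the second kind.
For n = 20, k = 6:
S(20, 6) = 4306078895384, so
surj = 6! * 4306078895384 = 720 * 4306078895384 = 3100376804676480.

3100376804676480


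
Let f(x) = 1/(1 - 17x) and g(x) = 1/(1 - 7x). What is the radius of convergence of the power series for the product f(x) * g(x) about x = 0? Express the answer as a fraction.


The radius of 1/(1 - 17x) is 1/17 (nearest singularity at x = 1/17), and the radius of 1/(1 - 7x) is 1/7.
The product f(x)*g(x) = 1/((1 - 17x)(1 - 7x)) has singularities at both 1/17 and 1/7, so its radius of convergence is the distance to the nearest one:
min(1/17, 1/7) = 1/17.

1/17


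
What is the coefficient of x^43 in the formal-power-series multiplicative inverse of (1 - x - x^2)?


Let the inverse be f(x) = sum_{k>=0} a_k x^k. From f(x) * (1 - x - x^2) = 1 and matching coefficients:
 x^0: a_0 = 1.
 x^1: a_1 - a_0 = 0, so a_1 = 1.
 x^k (k >= 2): a_k - a_{k-1} - a_{k-2} = 0, i.e. a_k = a_{k-1} + a_{k-2}.
This is the Fibonacci-type recurrence shifted so that a_0 = a_1 = 1.
Iterating: a_0=1, a_1=1, a_2=2, a_3=3, a_4=5, a_5=8, a_6=13, a_7=21, a_8=34, a_9=55, ...
a_43 = 701408733.

701408733


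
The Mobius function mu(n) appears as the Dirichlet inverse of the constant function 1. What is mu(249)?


249 = 3 * 83 (all distinct primes).
mu(249) = (-1)^2 = 1

1


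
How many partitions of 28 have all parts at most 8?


Using the generating function (1-x)^(-1)(1-x^2)^(-1)...(1-x^8)^(-1),
the coefficient of x^28 counts these restricted partitions.
Result = 1801

1801


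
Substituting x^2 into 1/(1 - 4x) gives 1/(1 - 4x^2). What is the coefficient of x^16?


The coefficient of x^(2m) in 1/(1 - 4x^2) is 4^m.
With n = 16 = 2*8, the coefficient is 4^8 = 65536.

65536


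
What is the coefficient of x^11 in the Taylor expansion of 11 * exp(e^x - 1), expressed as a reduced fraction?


exp(e^x - 1) = sum_{k>=0} Bell_k x^k / k!, where Bell_k is the k-th Bell number.
So the coefficient of x^11 is 11 * Bell_11 / 11!.
Computing: Bell_11 = 678570 and 11! = 39916800, giving
11 * 678570/39916800 = 22619/120960.

22619/120960


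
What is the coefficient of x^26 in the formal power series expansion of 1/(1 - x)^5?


The negative binomial / multiset identity is
1/(1 - x)^r = sum_{k>=0} C(k + r - 1, r - 1) x^k.
Here r = 5 and k = 26, so the coefficient is
C(26 + 4, 4) = C(30, 4)
= 27405

27405


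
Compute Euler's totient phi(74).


phi(n) counts integers in [1, n] coprime to n. Using the multiplicative formula phi(n) = n * prod_{p | n} (1 - 1/p):
74 = 2 * 37, so
phi(74) = 74 * (1 - 1/2) * (1 - 1/37) = 36.

36


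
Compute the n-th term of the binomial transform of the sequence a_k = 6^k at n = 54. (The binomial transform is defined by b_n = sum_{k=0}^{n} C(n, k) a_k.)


With a_k = 6^k, b_n = sum_{k=0}^{n} C(n, k) 6^k = (1 + 6)^n by the binomial theorem.
For n = 54: (1 + 6)^54 = 7^54 = 4318114567396436564035293097707728087552248849.

4318114567396436564035293097707728087552248849


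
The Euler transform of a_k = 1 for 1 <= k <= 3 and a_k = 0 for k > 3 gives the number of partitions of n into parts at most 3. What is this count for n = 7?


Partitions of 7 into parts at most 3:
Using generating function (1-x)^(-1)(1-x^2)^(-1)(1-x^3)^(-1),
the coefficient of x^7 = 8

8


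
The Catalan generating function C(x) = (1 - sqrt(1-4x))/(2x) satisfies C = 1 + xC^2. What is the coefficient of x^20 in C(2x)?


Substituting x -> 2x scales the n-th coefficient by 2^n, so [x^20] C(2x) = 2^20 * C_20.
C_20 = C(2*20, 20)/(21) = 137846528820/21 = 6564120420.
So 2^20 * 6564120420 = 1048576 * 6564120420 = 6882979133521920.

6882979133521920


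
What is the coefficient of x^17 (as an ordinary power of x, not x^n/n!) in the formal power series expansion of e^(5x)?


The exponential series is e^y = sum_{k>=0} y^k / k!. Substituting y = 5x gives
e^(5x) = sum_{k>=0} 5^k x^k / k!.
So the coefficient of x^n is a^n/n! with a = 5, n = 17:
5^17 / 17! = 762939453125/355687428096000 = 6103515625/2845499424768

6103515625/2845499424768


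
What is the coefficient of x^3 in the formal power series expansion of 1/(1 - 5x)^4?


The general identity 1/(1 - c x)^r = sum_{k>=0} c^k C(k + r - 1, r - 1) x^k follows by substituting y = c x into 1/(1 - y)^r = sum_{k>=0} C(k + r - 1, r - 1) y^k.
For c = 5, r = 4, k = 3:
5^3 * C(6, 3) = 125 * 20 = 2500.

2500


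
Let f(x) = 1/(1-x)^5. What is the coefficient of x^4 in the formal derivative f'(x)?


Differentiate: d/dx [ 1/(1-x)^r ] = r / (1-x)^(r+1).
Here r = 5, so f'(x) = 5 / (1-x)^6.
The expansion of 1/(1-x)^(r+1) has coefficient of x^n equal to C(n+r, r).
So the coefficient of x^4 in f'(x) is
5 * C(9, 5) = 5 * 126 = 630

630


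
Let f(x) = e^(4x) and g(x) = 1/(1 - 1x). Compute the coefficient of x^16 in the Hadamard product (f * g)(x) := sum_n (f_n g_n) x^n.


Expanding: f_k = 4^k/k! (from e^(4x)) and g_k = 1^k (from 1/(1 - 1x)). So the Hadamard coefficient (f * g)_k = 4^k 1^k / k! = (4)^k / k!.
For k = 16: 4^16/16! = 4294967296/20922789888000 = 131072/638512875.

131072/638512875


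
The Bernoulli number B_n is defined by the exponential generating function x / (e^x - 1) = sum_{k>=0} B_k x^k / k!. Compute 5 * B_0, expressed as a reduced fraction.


Bernoulli numbers can also be computed recursively via B_0 = 1 and sum_{j=0}^{m} C(m+1, j) B_j = 0 for m >= 1. Odd-index Bernoulli numbers vanish for k >= 3.
Computing B_0 = 1, so 5 * B_0 = 5 * 1 = 5.

5


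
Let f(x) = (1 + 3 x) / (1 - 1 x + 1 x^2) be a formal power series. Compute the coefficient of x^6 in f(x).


Write f(x) = sum_{k>=0} a_k x^k. Multiplying both sides by 1 - 1 x + 1 x^2 gives
(1 - 1 x + 1 x^2) sum_{k>=0} a_k x^k = 1 + 3 x.
Matching coefficients:
 x^0: a_0 = 1
 x^1: a_1 - 1 a_0 = 3  =>  a_1 = 1*1 + 3 = 4
 x^k (k >= 2): a_k = 1 a_{k-1} - 1 a_{k-2}.
Iterating: a_2 = 3, a_3 = -1, a_4 = -4, a_5 = -3, a_6 = 1.
So the coefficient of x^6 is 1.

1


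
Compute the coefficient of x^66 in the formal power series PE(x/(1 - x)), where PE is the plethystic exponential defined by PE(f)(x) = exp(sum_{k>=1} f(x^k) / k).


For f(x) = x/(1 - x) we have
sum_{k>=1} f(x^k) / k = sum_{k>=1} (1/k) * x^k / (1 - x^k) = sum_{k, m >= 1} x^(k m) / k,
which after exponentiating simplifies to
PE(x/(1 - x)) = prod_{k>=1} 1 / (1 - x^k).
This is the generating function for the partition function p(n), so the coefficient of x^66 is p(66).
Computing p(66) by dynamic programming over parts 1, 2, ..., 66: p(66) = 2323520.

2323520


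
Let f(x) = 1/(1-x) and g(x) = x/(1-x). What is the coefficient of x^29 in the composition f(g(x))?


First simplify the composition: f(g(x)) = 1/(1 - x/(1-x)) = (1-x)/((1-x) - x) = (1-x)/(1-2x).
Now extract the coefficient. Write (1-x)/(1-2x) = 1/(1-2x) - x/(1-2x).
The coefficient of x^n in 1/(1-2x) is 2^n, and in x/(1-2x) is 2^(n-1) (for n >= 1).
So the coefficient of x^29 is 2^29 - 2^28 = 536870912 - 268435456 = 268435456.

268435456


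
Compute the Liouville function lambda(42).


The Liouville function is lambda(k) = (-1)^Omega(k), where Omega(k) counts the prime factors of k with multiplicity.
Factoring: 42 = 2 * 3 * 7, so Omega(42) = 3.
lambda(42) = (-1)^3 = -1.

-1


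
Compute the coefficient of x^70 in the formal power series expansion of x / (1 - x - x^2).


Let f(x) = sum_{k>=0} a_k x^k. Multiplying f(x) * (1 - x - x^2) = x and matching coefficients gives a_0 = 0, a_1 = 1, and a_k = a_{k-1} + a_{k-2} for k >= 2. These are the Fibonacci numbers F_k.
Iterating from F_0 = 0, F_1 = 1:
F_0=0, F_1=1, F_2=1, F_3=2, F_4=3, F_5=5, F_6=8, F_7=13, F_8=21, F_9=34, ...
F_70 = 190392490709135.

190392490709135


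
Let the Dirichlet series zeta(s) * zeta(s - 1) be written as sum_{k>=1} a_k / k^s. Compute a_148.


Convolution gives a_k = sum_{d | k} d * 1 = sum_{d | k} d = sigma(k), the sum of positive divisors of k.
For k = 148, the divisors are 1, 2, 4, 37, 74, 148, so
sigma(148) = 1 + 2 + 4 + 37 + 74 + 148 = 266.

266


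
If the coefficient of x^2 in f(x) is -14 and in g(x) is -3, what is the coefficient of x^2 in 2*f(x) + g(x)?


Scalar multiplication scales coefficients: 2 * -14 = -28.
Then add the g coefficient: -28 + -3
= -31

-31


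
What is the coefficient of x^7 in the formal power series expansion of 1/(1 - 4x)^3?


The general identity 1/(1 - c x)^r = sum_{k>=0} c^k C(k + r - 1, r - 1) x^k follows by substituting y = c x into 1/(1 - y)^r = sum_{k>=0} C(k + r - 1, r - 1) y^k.
For c = 4, r = 3, k = 7:
4^7 * C(9, 2) = 16384 * 36 = 589824.

589824


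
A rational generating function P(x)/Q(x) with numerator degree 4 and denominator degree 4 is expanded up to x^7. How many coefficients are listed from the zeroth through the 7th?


Expanding up to x^7 gives the coefficients for x^0, x^1, ..., x^7.
That is 7 + 1 = 8 coefficients in total.

8


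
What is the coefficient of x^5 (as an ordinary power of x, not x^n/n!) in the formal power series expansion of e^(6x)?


The exponential series is e^y = sum_{k>=0} y^k / k!. Substituting y = 6x gives
e^(6x) = sum_{k>=0} 6^k x^k / k!.
So the coefficient of x^n is a^n/n! with a = 6, n = 5:
6^5 / 5! = 7776/120 = 324/5

324/5


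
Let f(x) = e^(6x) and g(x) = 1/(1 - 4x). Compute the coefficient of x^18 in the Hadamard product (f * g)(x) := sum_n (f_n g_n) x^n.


Expanding: f_k = 6^k/k! (from e^(6x)) and g_k = 4^k (from 1/(1 - 4x)). So the Hadamard coefficient (f * g)_k = 6^k 4^k / k! = (24)^k / k!.
For k = 18: 24^18/18! = 6979147079584381377970176/6402373705728000 = 16231265527136256/14889875.

16231265527136256/14889875


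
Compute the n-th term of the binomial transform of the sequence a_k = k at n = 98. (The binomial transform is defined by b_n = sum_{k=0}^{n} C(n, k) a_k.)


With a_k = k, b_n = sum_{k=0}^{n} C(n, k) k. Using k * C(n, k) = n * C(n-1, k-1) gives b_n = n * sum_{k>=1} C(n-1, k-1) = n * 2^(n-1).
For n = 98: 98 * 2^97 = 98 * 158456325028528675187087900672 = 15528719852795810168334614265856.

15528719852795810168334614265856


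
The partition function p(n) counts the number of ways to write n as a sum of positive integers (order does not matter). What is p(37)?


Using the generating function prod_{k>=1} 1/(1-x^k), we compute p(37).
By dynamic programming over parts 1 through 37:
p(37) = 21637

21637


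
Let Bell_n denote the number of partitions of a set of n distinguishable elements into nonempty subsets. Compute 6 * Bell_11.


Bell_11 can be computed from the Bell triangle or from Dobinski's identity Bell_n = (1/e) * sum_{k>=0} k^n / k!.
Computing Bell_11 = 678570.
Then 6 * 678570 = 4071420.

4071420


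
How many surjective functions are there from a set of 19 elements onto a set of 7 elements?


By inclusion-exclusion on which target elements are missed, the number of surjections from an n-set onto a k-set is
surj(n, k) = sum_{j=0}^{k} (-1)^j C(k, j) (k - j)^n.
Equivalently surj(n, k) = k! * S(n, k), where S(n, k) is the Stirling number of the second kind.
For n = 19, k = 7:
S(19, 7) = 1492924634839, so
surj = 7! * 1492924634839 = 5040 * 1492924634839 = 7524340159588560.

7524340159588560


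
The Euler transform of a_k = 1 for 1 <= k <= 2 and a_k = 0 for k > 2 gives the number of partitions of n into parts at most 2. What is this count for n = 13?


Partitions of 13 into parts at most 2:
Using generating function (1-x)^(-1)(1-x^2)^(-1),
the coefficient of x^13 = 7

7


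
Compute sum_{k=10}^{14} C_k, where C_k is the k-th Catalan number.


C_10 through C_14: 16796, 58786, 208012, 742900, 2674440
Sum = 16796 + 58786 + 208012 + 742900 + 2674440
= 3700934

3700934


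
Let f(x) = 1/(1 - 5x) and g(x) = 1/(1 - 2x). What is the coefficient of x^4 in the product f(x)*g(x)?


The coefficient of x^n in f*g is the Cauchy product: sum_{k=0}^{n} a^k * b^(n-k).
With a=5, b=2, n=4:
sum_{k=0}^{4} 5^k * 2^(4-k)
= 1031

1031


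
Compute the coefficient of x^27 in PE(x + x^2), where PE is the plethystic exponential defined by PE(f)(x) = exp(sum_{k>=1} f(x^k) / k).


With f(x) = x + x^2, the exponent is sum_{k>=1} (x^k + x^(2k)) / k = -ln(1 - x) - ln(1 - x^2). Exponentiating:
PE(x + x^2) = 1 / ((1 - x)(1 - x^2)).
This is the generating function for partitions of n into parts of size 1 or 2. The number of 2's can be any j in 0..13, and the rest are 1's, so
[x^27] = floor(27/2) + 1 = 14.

14


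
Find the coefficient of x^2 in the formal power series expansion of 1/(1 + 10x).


Write 1/(1 + c x) = 1/(1 - (-c) x) and apply the geometric-series identity
1/(1 - y) = sum_{k>=0} y^k to get 1/(1 + c x) = sum_{k>=0} (-c)^k x^k.
So the coefficient of x^k is (-c)^k = (-1)^k * c^k.
Here c = 10 and k = 2:
(-10)^2 = 1 * 100 = 100

100


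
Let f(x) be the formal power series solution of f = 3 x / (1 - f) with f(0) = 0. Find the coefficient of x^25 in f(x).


Apply Lagrange inversion: f = 3 x * phi(f) with phi(t) = 1/(1 - t), so
[x^n] f = 3^n * (1/n) [t^(n-1)] phi(t)^n = 3^n * (1/n) [t^(n-1)] (1 - t)^(-n) = 3^n * (1/n) C(2n - 2, n - 1) = 3^n * C_{n-1}.
For n = 25: C_24 = C(48, 24) / 25 = 32247603683100/25 = 1289904147324.
With the 3^25 = 847288609443 factor, the coefficient is 847288609443 * 1289904147324 = 1092921091300910569580532.

1092921091300910569580532


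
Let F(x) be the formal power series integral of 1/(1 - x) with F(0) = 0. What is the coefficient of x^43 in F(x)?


1/(1 - x) = sum_{k>=0} x^k. Integrating termwise and using F(0) = 0 gives
F(x) = sum_{k>=0} x^(k+1) / (k+1) = sum_{m>=1} x^m / m = -ln(1 - x).
So the coefficient of x^43 is 1/43 = 1/43.

1/43


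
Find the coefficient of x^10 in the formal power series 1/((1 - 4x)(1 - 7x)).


By partial fractions or Cauchy convolution:
The coefficient equals sum_{k=0}^{10} 4^k * 7^(10-k).
= 657710813

657710813


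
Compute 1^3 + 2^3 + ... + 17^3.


This power sum has a closed form given by Faulhaber's formula
sum_{k=1}^{m} k^p = (1 / (p + 1)) * sum_{j=0}^{p} C(p + 1, j) B_j m^(p + 1 - j),
but for small m direct computation is fastest:
1 + 8 + 27 + 64 + 125 + 216 + 343 + 512 + 729 + 1000 + 1331 + 1728 + 2197 + 2744 + 3375 + 4096 + 4913 = 23409.

23409


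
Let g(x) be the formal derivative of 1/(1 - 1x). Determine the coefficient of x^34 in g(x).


Differentiate termwise: d/dx sum_{k>=0} 1^k x^k = sum_{k>=1} k 1^k x^(k-1) = sum_{j>=0} (j+1) 1^(j+1) x^j.
Equivalently, d/dx [1/(1 - 1x)] = 1/(1 - 1x)^2.
For j = 34: 35 * 1^35 = 35 * 1 = 35.

35


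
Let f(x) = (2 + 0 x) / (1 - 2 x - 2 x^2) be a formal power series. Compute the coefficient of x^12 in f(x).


Write f(x) = sum_{k>=0} a_k x^k. Multiplying both sides by 1 - 2 x - 2 x^2 gives
(1 - 2 x - 2 x^2) sum_{k>=0} a_k x^k = 2 + 0 x.
Matching coefficients:
 x^0: a_0 = 2
 x^1: a_1 - 2 a_0 = 0  =>  a_1 = 2*2 + 0 = 4
 x^k (k >= 2): a_k = 2 a_{k-1} + 2 a_{k-2}.
Iterating: a_2 = 12, a_3 = 32, a_4 = 88, a_5 = 240, a_6 = 656, a_7 = 1792, a_8 = 4896, a_9 = 13376, a_10 = 36544, a_11 = 99840, a_12 = 272768.
So the coefficient of x^12 is 272768.

272768


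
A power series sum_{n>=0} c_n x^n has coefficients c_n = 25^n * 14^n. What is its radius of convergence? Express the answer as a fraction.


By the root test (Cauchy-Hadamard), the radius is R = 1 / limsup_n |c_n|^(1/n).
Here |c_n|^(1/n) = (25^n * 14^n)^(1/n) = 25 * 14 = 350 for all n.
So R = 1/350 = 1/350.

1/350


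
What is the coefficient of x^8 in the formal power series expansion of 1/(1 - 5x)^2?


The general identity 1/(1 - c x)^r = sum_{k>=0} c^k C(k + r - 1, r - 1) x^k follows by substituting y = c x into 1/(1 - y)^r = sum_{k>=0} C(k + r - 1, r - 1) y^k.
For c = 5, r = 2, k = 8:
5^8 * C(9, 1) = 390625 * 9 = 3515625.

3515625


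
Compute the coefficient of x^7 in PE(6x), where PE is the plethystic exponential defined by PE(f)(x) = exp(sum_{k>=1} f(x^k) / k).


With f(x) = 6x, the exponent is sum_{k>=1} 6 x^k / k = 6 * (-ln(1 - x)). Exponentiating:
PE(6x) = exp(-6 ln(1 - x)) = 1/(1 - x)^6.
By the negative binomial expansion, [x^n] 1/(1 - x)^6 = C(n + 5, 5).
For n = 7: C(12, 5) = 792.

792


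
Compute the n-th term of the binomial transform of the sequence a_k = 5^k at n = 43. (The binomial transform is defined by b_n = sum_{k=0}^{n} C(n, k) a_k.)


With a_k = 5^k, b_n = sum_{k=0}^{n} C(n, k) 5^k = (1 + 5)^n by the binomial theorem.
For n = 43: (1 + 5)^43 = 6^43 = 2887378820390246558653190730940416.

2887378820390246558653190730940416


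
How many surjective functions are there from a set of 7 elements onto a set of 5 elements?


By inclusion-exclusion on which target elements are missed, the number of surjections from an n-set onto a k-set is
surj(n, k) = sum_{j=0}^{k} (-1)^j C(k, j) (k - j)^n.
Equivalently surj(n, k) = k! * S(n, k), where S(n, k) is the Stirling number of the second kind.
For n = 7, k = 5:
S(7, 5) = 140, so
surj = 5! * 140 = 120 * 140 = 16800.

16800


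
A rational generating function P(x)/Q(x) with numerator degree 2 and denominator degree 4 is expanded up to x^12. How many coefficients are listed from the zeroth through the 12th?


Expanding up to x^12 gives the coefficients for x^0, x^1, ..., x^12.
That is 12 + 1 = 13 coefficients in total.

13


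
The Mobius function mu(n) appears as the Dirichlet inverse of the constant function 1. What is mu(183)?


183 = 3 * 61 (all distinct primes).
mu(183) = (-1)^2 = 1

1


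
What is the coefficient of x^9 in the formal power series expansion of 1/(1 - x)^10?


The negative binomial / multiset identity is
1/(1 - x)^r = sum_{k>=0} C(k + r - 1, r - 1) x^k.
Here r = 10 and k = 9, so the coefficient is
C(9 + 9, 9) = C(18, 9)
= 48620

48620


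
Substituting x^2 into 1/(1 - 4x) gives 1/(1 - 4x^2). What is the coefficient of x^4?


The coefficient of x^(2m) in 1/(1 - 4x^2) is 4^m.
With n = 4 = 2*2, the coefficient is 4^2 = 16.

16


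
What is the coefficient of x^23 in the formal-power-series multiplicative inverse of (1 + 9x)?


The inverse is 1/(1 + 9x). Apply the geometric identity 1/(1 - y) = sum_{k>=0} y^k with y = -9x:
1/(1 + 9x) = sum_{k>=0} (-9)^k x^k.
So the coefficient of x^23 is (-9)^23 = -8862938119652501095929.

-8862938119652501095929


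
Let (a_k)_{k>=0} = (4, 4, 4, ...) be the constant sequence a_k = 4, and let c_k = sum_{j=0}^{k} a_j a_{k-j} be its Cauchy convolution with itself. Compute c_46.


Since a_j = 4 for all j >= 0, the convolution sum becomes
c_k = sum_{j=0}^{k} 4 * 4 = 16 * (k + 1).
Equivalently, the generating function of (a_k) is 4/(1 - x) and its square is 16/(1 - x)^2 = sum_{k>=0} 16(k + 1) x^k.
For k = 46: 16 * 47 = 752.

752


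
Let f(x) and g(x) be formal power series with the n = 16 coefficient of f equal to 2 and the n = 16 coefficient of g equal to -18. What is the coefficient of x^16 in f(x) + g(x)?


Addition of formal power series is termwise.
The coefficient of x^16 in f + g = 2 + -18
= -16

-16


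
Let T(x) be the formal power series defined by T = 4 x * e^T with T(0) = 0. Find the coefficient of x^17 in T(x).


Apply the Lagrange inversion formula: if T = 4 x * phi(T) with phi(t) = e^t, then
[x^n] T = 4^n * (1/n) [t^(n-1)] phi(t)^n = 4^n * (1/n) [t^(n-1)] e^(n t) = 4^n * (1/n) * n^(n-1) / (n-1)! = 4^n * n^(n-1) / n!.
When c = 1 this is the Cayley count of rooted labeled trees on n vertices, divided by n!.
For n = 17: 4^17 * 17^16 / 17! = 17179869184 * 48661191875666868481/355687428096000 = 1500734056829978302480384/638512875.

1500734056829978302480384/638512875


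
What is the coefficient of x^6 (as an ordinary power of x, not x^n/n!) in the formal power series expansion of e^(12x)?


The exponential series is e^y = sum_{k>=0} y^k / k!. Substituting y = 12x gives
e^(12x) = sum_{k>=0} 12^k x^k / k!.
So the coefficient of x^n is a^n/n! with a = 12, n = 6:
12^6 / 6! = 2985984/720 = 20736/5

20736/5


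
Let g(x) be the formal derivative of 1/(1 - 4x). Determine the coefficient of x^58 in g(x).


Differentiate termwise: d/dx sum_{k>=0} 4^k x^k = sum_{k>=1} k 4^k x^(k-1) = sum_{j>=0} (j+1) 4^(j+1) x^j.
Equivalently, d/dx [1/(1 - 4x)] = 4/(1 - 4x)^2.
For j = 58: 59 * 4^59 = 59 * 332306998946228968225951765070086144 = 19606112937827509125331154139135082496.

19606112937827509125331154139135082496


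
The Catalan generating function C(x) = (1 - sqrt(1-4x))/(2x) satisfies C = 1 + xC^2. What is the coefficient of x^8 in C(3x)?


Substituting x -> 3x scales the n-th coefficient by 3^n, so [x^8] C(3x) = 3^8 * C_8.
C_8 = C(2*8, 8)/(9) = 12870/9 = 1430.
So 3^8 * 1430 = 6561 * 1430 = 9382230.

9382230


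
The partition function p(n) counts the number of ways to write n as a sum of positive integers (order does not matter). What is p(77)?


Using the generating function prod_{k>=1} 1/(1-x^k), we compute p(77).
By dynamic programming over parts 1 through 77:
p(77) = 10619863

10619863


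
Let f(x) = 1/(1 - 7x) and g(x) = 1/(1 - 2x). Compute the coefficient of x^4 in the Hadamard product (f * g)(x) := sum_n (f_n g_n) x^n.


f has coefficients f_k = 7^k and g has coefficients g_k = 2^k, so the Hadamard product has coefficient (f*g)_k = 7^k * 2^k = 14^k.
For k = 4: 14^4 = 38416.

38416


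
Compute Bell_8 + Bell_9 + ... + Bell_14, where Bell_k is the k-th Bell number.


Recall Bell_k counts set partitions of a k-set (with Bell_0 = 1 by convention).
Bell_8 through Bell_14: 4140, 21147, 115975, 678570, 4213597, 27644437, 190899322
Sum = 4140 + 21147 + 115975 + 678570 + 4213597 + 27644437 + 190899322 = 223577188.

223577188


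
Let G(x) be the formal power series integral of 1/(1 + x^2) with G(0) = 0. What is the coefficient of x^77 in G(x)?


1/(1 + x^2) = sum_{j>=0} (-1)^j x^(2j). Integrating termwise with G(0) = 0:
G(x) = sum_{j>=0} (-1)^j x^(2j+1) / (2j+1) = arctan(x).
Only odd powers are nonzero. For x^77 write 77 = 2*38 + 1, giving
(-1)^38 / 77 = 1/77 = 1/77.

1/77


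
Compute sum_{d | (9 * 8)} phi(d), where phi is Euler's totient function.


First, 9 * 8 = 72. One classical identity is sum_{d | n} phi(d) = n (each k in [1, n] has a unique gcd with n, and among the k's with gcd(k, n) = n/d there are phi(d) of them). So the sum equals 72. We also verify directly:
Divisors of 72: 1, 2, 3, 4, 6, 8, 9, 12, 18, 24, 36, 72.
phi values: 1, 1, 2, 2, 2, 4, 6, 4, 6, 8, 12, 24.
Sum = 72.

72


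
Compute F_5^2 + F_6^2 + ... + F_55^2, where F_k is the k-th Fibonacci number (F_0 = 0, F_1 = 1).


There is a standard identity sum_{k=0}^{N} F_k^2 = F_N * F_{N+1} (proved inductively from the telescoping relation F_k^2 = F_k F_{k+1} - F_{k-1} F_k). Then
sum_{k=5}^{55} F_k^2 = F_55 F_56 - F_4 F_5.
Computing: F_55 = 139583862445, F_56 = 225851433717, F_4 = 3, F_5 = 5.
Sum = 139583862445 * 225851433717 - 3 * 5 = 31525215456959763058050.

31525215456959763058050


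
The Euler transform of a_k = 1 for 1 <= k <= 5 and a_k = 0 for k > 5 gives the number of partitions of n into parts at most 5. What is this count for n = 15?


Partitions of 15 into parts at most 5:
Using generating function (1-x)^(-1)(1-x^2)^(-1)...(1-x^5)^(-1),
the coefficient of x^15 = 84

84


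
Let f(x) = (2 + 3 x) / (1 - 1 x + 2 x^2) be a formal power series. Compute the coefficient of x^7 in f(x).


Write f(x) = sum_{k>=0} a_k x^k. Multiplying both sides by 1 - 1 x + 2 x^2 gives
(1 - 1 x + 2 x^2) sum_{k>=0} a_k x^k = 2 + 3 x.
Matching coefficients:
 x^0: a_0 = 2
 x^1: a_1 - 1 a_0 = 3  =>  a_1 = 1*2 + 3 = 5
 x^k (k >= 2): a_k = 1 a_{k-1} - 2 a_{k-2}.
Iterating: a_2 = 1, a_3 = -9, a_4 = -11, a_5 = 7, a_6 = 29, a_7 = 15.
So the coefficient of x^7 is 15.

15


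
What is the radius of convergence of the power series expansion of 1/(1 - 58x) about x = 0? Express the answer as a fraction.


Expanding 1/(1 - 58x) = sum_{k>=0} 58^k x^k, the series converges when |58x| < 1, i.e., |x| < 1/58.
So the radius of convergence is 1/58 = 1/58.

1/58


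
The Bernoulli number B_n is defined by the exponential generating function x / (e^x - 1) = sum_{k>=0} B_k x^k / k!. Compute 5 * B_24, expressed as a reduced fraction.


Bernoulli numbers can also be computed recursively via B_0 = 1 and sum_{j=0}^{m} C(m+1, j) B_j = 0 for m >= 1. Odd-index Bernoulli numbers vanish for k >= 3.
Computing B_24 = -236364091/2730, so 5 * B_24 = 5 * -236364091/2730 = -236364091/546.

-236364091/546


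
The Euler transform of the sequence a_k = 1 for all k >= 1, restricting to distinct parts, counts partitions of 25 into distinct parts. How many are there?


Partitions of 25 into distinct parts can be computed via generating function.
Product (1+x)(1+x^2)(1+x^3)...
The coefficient of x^25 = 142

142


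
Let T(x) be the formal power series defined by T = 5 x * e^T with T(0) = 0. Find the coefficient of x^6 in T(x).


Apply the Lagrange inversion formula: if T = 5 x * phi(T) with phi(t) = e^t, then
[x^n] T = 5^n * (1/n) [t^(n-1)] phi(t)^n = 5^n * (1/n) [t^(n-1)] e^(n t) = 5^n * (1/n) * n^(n-1) / (n-1)! = 5^n * n^(n-1) / n!.
When c = 1 this is the Cayley count of rooted labeled trees on n vertices, divided by n!.
For n = 6: 5^6 * 6^5 / 6! = 15625 * 7776/720 = 168750.

168750


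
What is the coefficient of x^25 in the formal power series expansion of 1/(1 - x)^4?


The negative binomial / multiset identity is
1/(1 - x)^r = sum_{k>=0} C(k + r - 1, r - 1) x^k.
Here r = 4 and k = 25, so the coefficient is
C(25 + 3, 3) = C(28, 3)
= 3276

3276


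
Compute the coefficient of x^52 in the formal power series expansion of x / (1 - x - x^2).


Let f(x) = sum_{k>=0} a_k x^k. Multiplying f(x) * (1 - x - x^2) = x and matching coefficients gives a_0 = 0, a_1 = 1, and a_k = a_{k-1} + a_{k-2} for k >= 2. These are the Fibonacci numbers F_k.
Iterating from F_0 = 0, F_1 = 1:
F_0=0, F_1=1, F_2=1, F_3=2, F_4=3, F_5=5, F_6=8, F_7=13, F_8=21, F_9=34, ...
F_52 = 32951280099.

32951280099


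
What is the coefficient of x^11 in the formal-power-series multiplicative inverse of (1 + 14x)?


The inverse is 1/(1 + 14x). Apply the geometric identity 1/(1 - y) = sum_{k>=0} y^k with y = -14x:
1/(1 + 14x) = sum_{k>=0} (-14)^k x^k.
So the coefficient of x^11 is (-14)^11 = -4049565169664.

-4049565169664


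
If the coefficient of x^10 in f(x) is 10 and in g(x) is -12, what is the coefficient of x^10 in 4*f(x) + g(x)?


Scalar multiplication scales coefficients: 4 * 10 = 40.
Then add the g coefficient: 40 + -12
= 28

28


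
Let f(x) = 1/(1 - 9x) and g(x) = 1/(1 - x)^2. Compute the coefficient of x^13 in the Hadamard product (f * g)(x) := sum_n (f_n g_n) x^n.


f has coefficients f_k = 9^k. For g = 1/(1 - x)^2 the coefficient is g_k = C(k + 1, 1) = k + 1. The Hadamard coefficient is (f * g)_k = 9^k * (k + 1).
For k = 13: 9^13 * 14 = 2541865828329 * 14 = 35586121596606.

35586121596606


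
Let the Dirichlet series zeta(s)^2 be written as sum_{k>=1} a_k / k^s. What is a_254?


The Dirichlet convolution of the constant function 1 with itself gives (1 * 1)(k) = sum_{d | k} 1 = d(k), the number of positive divisors of k.
Since zeta(s) = sum_{k>=1} 1/k^s, we have zeta(s)^2 = sum_{k>=1} d(k)/k^s, so a_k = d(k).
For k = 254: the divisors are 1, 2, 127, 254.
Count = 4.

4
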